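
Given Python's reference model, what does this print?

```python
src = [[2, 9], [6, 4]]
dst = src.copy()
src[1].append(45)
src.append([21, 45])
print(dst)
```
[[2, 9], [6, 4, 45]]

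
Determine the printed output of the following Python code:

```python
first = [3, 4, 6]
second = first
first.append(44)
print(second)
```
[3, 4, 6, 44]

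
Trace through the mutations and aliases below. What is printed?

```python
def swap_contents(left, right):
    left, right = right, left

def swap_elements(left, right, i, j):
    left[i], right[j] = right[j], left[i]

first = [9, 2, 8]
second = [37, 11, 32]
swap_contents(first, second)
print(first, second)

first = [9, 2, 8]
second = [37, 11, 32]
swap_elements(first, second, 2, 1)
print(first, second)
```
[9, 2, 8] [37, 11, 32]
[9, 2, 11] [37, 8, 32]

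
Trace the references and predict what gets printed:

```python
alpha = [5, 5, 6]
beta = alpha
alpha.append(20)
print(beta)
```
[5, 5, 6, 20]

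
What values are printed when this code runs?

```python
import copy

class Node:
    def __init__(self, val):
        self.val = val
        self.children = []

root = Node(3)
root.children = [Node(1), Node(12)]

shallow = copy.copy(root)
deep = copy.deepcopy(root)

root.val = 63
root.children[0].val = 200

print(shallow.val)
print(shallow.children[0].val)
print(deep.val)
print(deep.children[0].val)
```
3
200
3
1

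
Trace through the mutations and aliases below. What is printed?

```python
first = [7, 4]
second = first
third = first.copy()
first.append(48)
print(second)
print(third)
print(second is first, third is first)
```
[7, 4, 48]
[7, 4]
True False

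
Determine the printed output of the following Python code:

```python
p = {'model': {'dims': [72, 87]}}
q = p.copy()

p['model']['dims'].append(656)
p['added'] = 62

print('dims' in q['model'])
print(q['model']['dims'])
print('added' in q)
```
True
[72, 87, 656]
False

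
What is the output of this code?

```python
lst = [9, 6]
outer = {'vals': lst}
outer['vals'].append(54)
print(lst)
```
[9, 6, 54]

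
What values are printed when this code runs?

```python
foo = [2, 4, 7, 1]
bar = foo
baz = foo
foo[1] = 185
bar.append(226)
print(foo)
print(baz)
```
[2, 185, 7, 1, 226]
[2, 185, 7, 1, 226]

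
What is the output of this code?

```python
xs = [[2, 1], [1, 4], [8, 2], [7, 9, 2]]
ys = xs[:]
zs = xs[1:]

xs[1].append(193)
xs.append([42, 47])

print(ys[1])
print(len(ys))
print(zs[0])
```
[1, 4, 193]
4
[1, 4, 193]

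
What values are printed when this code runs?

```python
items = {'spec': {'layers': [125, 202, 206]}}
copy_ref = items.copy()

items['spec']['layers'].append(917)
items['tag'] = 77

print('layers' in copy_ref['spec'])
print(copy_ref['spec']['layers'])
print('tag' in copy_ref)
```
True
[125, 202, 206, 917]
False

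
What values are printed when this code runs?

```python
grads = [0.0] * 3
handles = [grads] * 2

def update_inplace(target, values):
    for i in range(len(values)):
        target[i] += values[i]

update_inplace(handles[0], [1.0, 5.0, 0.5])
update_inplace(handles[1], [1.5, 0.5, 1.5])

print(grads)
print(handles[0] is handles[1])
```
[2.5, 5.5, 2.0]
True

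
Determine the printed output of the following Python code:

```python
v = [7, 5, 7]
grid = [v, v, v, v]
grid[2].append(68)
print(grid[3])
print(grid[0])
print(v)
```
[7, 5, 7, 68]
[7, 5, 7, 68]
[7, 5, 7, 68]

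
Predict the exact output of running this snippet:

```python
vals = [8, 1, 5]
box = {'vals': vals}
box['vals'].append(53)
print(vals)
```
[8, 1, 5, 53]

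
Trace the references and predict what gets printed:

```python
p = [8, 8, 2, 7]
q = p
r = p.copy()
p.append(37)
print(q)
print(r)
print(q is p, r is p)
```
[8, 8, 2, 7, 37]
[8, 8, 2, 7]
True False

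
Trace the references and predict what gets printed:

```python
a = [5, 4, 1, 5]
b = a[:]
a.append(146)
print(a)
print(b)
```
[5, 4, 1, 5, 146]
[5, 4, 1, 5]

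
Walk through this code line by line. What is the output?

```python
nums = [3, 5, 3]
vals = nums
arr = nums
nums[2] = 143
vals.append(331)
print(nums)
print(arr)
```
[3, 5, 143, 331]
[3, 5, 143, 331]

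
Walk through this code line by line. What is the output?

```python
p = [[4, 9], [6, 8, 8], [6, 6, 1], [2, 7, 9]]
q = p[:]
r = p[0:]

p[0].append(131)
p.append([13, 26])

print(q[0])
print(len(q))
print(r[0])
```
[4, 9, 131]
4
[4, 9, 131]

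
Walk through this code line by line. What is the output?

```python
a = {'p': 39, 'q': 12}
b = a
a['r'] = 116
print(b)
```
{'p': 39, 'q': 12, 'r': 116}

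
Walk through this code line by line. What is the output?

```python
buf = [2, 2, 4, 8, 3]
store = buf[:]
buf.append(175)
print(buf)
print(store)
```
[2, 2, 4, 8, 3, 175]
[2, 2, 4, 8, 3]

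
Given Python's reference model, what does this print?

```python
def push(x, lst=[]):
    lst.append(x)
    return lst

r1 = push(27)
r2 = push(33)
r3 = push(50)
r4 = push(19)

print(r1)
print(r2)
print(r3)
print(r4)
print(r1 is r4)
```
[27, 33, 50, 19]
[27, 33, 50, 19]
[27, 33, 50, 19]
[27, 33, 50, 19]
True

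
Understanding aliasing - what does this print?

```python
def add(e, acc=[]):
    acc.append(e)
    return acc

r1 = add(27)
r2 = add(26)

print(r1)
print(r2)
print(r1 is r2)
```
[27, 26]
[27, 26]
True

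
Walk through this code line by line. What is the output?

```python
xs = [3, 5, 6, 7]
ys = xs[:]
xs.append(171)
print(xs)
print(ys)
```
[3, 5, 6, 7, 171]
[3, 5, 6, 7]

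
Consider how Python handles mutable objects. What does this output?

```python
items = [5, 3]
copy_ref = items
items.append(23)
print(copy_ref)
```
[5, 3, 23]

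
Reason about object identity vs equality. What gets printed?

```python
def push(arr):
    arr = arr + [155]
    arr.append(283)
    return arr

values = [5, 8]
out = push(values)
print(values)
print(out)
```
[5, 8]
[5, 8, 155, 283]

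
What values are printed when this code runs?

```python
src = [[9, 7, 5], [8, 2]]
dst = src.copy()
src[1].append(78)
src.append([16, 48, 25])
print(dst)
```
[[9, 7, 5], [8, 2, 78]]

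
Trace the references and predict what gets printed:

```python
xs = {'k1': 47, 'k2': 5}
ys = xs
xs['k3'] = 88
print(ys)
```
{'k1': 47, 'k2': 5, 'k3': 88}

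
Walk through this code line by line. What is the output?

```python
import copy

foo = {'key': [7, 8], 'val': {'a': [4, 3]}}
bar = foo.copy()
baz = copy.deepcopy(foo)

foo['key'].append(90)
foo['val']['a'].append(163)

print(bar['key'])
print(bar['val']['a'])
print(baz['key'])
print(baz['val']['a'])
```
[7, 8, 90]
[4, 3, 163]
[7, 8]
[4, 3]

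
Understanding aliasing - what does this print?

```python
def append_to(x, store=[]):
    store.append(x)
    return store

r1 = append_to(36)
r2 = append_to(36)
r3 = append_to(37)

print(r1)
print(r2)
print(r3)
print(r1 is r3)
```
[36, 36, 37]
[36, 36, 37]
[36, 36, 37]
True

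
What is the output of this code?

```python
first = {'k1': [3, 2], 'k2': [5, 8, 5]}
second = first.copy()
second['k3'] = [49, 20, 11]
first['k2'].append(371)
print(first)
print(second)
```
{'k1': [3, 2], 'k2': [5, 8, 5, 371]}
{'k1': [3, 2], 'k2': [5, 8, 5, 371], 'k3': [49, 20, 11]}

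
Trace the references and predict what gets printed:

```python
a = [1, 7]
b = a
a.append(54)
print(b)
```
[1, 7, 54]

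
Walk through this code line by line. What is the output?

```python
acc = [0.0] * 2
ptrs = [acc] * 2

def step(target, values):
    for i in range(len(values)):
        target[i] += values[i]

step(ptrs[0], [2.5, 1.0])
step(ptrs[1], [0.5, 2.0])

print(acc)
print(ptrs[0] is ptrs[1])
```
[3.0, 3.0]
True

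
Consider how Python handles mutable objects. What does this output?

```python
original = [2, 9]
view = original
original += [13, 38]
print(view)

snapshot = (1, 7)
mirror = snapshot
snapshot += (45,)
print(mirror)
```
[2, 9, 13, 38]
(1, 7)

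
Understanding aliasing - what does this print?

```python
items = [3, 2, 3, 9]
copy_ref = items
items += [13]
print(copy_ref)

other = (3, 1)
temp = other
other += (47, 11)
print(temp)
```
[3, 2, 3, 9, 13]
(3, 1)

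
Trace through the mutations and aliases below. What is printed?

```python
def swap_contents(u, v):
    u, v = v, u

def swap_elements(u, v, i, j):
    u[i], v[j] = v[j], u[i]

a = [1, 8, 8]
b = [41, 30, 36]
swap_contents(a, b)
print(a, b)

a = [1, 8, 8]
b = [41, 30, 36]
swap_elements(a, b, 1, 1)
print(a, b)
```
[1, 8, 8] [41, 30, 36]
[1, 30, 8] [41, 8, 36]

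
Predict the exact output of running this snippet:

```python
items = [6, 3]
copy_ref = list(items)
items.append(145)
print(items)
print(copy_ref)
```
[6, 3, 145]
[6, 3]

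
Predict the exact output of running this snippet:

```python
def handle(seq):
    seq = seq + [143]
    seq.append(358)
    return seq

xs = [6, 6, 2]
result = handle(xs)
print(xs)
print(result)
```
[6, 6, 2]
[6, 6, 2, 143, 358]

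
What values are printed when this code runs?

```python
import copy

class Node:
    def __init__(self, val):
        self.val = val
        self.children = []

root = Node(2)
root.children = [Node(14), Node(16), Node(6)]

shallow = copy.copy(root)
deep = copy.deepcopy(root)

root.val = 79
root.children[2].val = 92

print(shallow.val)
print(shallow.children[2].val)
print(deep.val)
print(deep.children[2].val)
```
2
92
2
6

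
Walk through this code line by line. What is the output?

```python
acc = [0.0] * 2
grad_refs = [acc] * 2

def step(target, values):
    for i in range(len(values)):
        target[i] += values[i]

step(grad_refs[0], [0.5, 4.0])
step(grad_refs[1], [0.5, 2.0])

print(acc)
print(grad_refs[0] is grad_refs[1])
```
[1.0, 6.0]
True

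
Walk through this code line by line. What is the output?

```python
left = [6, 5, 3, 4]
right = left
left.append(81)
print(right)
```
[6, 5, 3, 4, 81]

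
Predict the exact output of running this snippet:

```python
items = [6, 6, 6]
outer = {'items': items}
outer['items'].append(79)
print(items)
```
[6, 6, 6, 79]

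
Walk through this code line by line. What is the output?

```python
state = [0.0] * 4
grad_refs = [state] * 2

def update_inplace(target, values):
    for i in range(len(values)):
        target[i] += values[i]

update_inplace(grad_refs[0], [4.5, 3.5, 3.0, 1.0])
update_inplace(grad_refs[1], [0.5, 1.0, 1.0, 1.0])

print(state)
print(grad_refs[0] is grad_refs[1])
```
[5.0, 4.5, 4.0, 2.0]
True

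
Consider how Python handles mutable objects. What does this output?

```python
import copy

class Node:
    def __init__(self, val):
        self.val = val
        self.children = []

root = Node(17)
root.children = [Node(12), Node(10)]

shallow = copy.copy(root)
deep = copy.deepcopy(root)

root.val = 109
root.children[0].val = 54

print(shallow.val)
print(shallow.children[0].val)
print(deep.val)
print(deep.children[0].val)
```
17
54
17
12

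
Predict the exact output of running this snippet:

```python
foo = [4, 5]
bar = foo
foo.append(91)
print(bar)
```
[4, 5, 91]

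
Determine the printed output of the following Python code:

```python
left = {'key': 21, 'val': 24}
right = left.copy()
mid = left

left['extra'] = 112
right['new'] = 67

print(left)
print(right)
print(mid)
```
{'key': 21, 'val': 24, 'extra': 112}
{'key': 21, 'val': 24, 'new': 67}
{'key': 21, 'val': 24, 'extra': 112}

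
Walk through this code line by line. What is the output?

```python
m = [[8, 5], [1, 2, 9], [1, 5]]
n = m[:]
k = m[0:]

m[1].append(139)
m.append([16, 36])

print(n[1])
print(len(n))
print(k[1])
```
[1, 2, 9, 139]
3
[1, 2, 9, 139]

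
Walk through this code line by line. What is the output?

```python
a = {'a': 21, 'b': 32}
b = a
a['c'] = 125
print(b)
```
{'a': 21, 'b': 32, 'c': 125}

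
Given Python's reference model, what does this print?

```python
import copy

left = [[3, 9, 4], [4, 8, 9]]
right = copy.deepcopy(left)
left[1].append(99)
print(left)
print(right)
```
[[3, 9, 4], [4, 8, 9, 99]]
[[3, 9, 4], [4, 8, 9]]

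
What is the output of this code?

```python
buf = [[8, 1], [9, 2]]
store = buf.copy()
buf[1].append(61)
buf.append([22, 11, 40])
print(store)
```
[[8, 1], [9, 2, 61]]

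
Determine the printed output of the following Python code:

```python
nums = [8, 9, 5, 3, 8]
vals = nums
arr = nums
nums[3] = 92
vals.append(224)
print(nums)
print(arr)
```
[8, 9, 5, 92, 8, 224]
[8, 9, 5, 92, 8, 224]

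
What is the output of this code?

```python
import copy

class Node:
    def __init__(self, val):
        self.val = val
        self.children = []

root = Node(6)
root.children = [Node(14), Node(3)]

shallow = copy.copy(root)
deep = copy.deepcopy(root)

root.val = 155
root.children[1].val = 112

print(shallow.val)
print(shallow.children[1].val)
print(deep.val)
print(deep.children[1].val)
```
6
112
6
3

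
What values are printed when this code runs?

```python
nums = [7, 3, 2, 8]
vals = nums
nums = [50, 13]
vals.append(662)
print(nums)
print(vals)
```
[50, 13]
[7, 3, 2, 8, 662]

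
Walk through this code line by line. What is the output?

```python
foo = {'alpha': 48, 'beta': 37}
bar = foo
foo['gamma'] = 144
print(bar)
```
{'alpha': 48, 'beta': 37, 'gamma': 144}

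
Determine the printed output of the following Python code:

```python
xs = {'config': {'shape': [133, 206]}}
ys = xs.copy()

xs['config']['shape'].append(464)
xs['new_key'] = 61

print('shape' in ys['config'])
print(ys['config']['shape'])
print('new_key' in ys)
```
True
[133, 206, 464]
False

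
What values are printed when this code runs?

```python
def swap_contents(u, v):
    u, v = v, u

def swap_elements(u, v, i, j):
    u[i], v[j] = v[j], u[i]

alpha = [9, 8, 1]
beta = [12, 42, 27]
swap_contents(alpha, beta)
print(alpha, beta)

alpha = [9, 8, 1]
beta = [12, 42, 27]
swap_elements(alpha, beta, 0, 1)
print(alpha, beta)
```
[9, 8, 1] [12, 42, 27]
[42, 8, 1] [12, 9, 27]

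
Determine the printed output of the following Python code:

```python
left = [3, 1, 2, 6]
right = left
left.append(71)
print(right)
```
[3, 1, 2, 6, 71]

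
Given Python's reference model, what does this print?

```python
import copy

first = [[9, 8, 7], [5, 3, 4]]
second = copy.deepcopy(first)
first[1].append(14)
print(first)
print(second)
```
[[9, 8, 7], [5, 3, 4, 14]]
[[9, 8, 7], [5, 3, 4]]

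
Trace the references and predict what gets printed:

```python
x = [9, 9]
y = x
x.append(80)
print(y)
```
[9, 9, 80]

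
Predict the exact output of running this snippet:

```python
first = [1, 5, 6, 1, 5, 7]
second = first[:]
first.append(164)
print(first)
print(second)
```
[1, 5, 6, 1, 5, 7, 164]
[1, 5, 6, 1, 5, 7]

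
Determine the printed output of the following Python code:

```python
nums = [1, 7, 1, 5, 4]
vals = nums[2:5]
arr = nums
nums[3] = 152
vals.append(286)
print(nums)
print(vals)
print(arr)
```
[1, 7, 1, 152, 4]
[1, 5, 4, 286]
[1, 7, 1, 152, 4]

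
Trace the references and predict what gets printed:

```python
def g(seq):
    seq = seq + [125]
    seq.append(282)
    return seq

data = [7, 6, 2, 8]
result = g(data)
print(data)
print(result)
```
[7, 6, 2, 8]
[7, 6, 2, 8, 125, 282]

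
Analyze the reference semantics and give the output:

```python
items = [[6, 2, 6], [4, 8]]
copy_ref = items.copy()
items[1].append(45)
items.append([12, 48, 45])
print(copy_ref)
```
[[6, 2, 6], [4, 8, 45]]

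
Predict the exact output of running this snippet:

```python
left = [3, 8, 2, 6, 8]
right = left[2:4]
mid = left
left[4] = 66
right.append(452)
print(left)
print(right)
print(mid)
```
[3, 8, 2, 6, 66]
[2, 6, 452]
[3, 8, 2, 6, 66]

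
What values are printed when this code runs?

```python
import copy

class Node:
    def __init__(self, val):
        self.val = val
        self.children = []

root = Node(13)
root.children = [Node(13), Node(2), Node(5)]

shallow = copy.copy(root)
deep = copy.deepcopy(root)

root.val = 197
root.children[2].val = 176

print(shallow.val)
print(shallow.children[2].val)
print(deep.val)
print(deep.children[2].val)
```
13
176
13
5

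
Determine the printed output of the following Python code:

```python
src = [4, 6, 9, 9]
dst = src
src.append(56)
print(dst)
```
[4, 6, 9, 9, 56]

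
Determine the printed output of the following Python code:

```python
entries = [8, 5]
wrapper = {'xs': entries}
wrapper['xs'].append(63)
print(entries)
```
[8, 5, 63]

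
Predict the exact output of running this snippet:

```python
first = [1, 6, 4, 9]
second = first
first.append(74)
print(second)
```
[1, 6, 4, 9, 74]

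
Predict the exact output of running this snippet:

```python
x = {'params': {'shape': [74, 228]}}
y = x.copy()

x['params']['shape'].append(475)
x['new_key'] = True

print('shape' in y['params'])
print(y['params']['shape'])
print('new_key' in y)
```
True
[74, 228, 475]
False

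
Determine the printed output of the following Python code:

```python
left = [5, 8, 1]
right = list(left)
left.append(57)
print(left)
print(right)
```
[5, 8, 1, 57]
[5, 8, 1]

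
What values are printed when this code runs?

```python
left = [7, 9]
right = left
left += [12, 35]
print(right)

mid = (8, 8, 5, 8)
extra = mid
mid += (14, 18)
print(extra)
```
[7, 9, 12, 35]
(8, 8, 5, 8)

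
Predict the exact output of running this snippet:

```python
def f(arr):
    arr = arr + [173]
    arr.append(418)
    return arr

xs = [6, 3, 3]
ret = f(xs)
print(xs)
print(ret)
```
[6, 3, 3]
[6, 3, 3, 173, 418]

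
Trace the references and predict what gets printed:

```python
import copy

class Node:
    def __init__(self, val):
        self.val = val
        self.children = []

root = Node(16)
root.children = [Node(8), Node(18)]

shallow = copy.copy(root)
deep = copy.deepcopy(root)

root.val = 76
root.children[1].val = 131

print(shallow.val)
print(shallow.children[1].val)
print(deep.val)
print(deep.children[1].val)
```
16
131
16
18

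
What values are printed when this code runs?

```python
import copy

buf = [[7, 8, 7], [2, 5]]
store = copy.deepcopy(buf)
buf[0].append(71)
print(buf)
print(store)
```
[[7, 8, 7, 71], [2, 5]]
[[7, 8, 7], [2, 5]]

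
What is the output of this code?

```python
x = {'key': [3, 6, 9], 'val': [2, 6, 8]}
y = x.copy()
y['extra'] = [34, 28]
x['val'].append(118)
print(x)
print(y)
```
{'key': [3, 6, 9], 'val': [2, 6, 8, 118]}
{'key': [3, 6, 9], 'val': [2, 6, 8, 118], 'extra': [34, 28]}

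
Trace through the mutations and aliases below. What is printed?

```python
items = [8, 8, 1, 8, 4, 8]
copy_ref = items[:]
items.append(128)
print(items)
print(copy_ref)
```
[8, 8, 1, 8, 4, 8, 128]
[8, 8, 1, 8, 4, 8]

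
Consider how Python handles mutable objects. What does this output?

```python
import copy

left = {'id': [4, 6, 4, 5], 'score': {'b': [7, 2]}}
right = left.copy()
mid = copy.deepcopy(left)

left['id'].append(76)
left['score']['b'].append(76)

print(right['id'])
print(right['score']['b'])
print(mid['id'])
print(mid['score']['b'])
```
[4, 6, 4, 5, 76]
[7, 2, 76]
[4, 6, 4, 5]
[7, 2]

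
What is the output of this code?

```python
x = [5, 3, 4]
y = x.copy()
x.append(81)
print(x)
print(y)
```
[5, 3, 4, 81]
[5, 3, 4]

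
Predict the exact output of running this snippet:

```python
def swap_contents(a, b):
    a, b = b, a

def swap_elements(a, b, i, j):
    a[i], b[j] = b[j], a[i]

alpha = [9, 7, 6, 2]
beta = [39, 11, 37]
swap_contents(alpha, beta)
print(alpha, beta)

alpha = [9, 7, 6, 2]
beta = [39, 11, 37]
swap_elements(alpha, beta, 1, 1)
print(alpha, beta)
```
[9, 7, 6, 2] [39, 11, 37]
[9, 11, 6, 2] [39, 7, 37]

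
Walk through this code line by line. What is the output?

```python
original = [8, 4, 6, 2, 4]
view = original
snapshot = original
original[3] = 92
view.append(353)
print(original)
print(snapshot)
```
[8, 4, 6, 92, 4, 353]
[8, 4, 6, 92, 4, 353]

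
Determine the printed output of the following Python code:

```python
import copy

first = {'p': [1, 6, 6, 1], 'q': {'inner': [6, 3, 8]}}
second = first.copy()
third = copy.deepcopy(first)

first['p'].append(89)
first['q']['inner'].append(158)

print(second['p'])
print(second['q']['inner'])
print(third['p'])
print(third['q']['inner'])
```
[1, 6, 6, 1, 89]
[6, 3, 8, 158]
[1, 6, 6, 1]
[6, 3, 8]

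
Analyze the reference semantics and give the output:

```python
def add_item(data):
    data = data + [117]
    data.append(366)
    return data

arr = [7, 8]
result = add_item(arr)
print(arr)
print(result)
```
[7, 8]
[7, 8, 117, 366]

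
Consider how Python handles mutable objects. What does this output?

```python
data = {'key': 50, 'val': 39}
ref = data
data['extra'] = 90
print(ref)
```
{'key': 50, 'val': 39, 'extra': 90}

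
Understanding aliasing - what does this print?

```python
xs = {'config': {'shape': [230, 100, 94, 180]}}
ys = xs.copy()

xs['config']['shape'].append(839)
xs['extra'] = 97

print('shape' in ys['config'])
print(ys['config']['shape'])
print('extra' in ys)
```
True
[230, 100, 94, 180, 839]
False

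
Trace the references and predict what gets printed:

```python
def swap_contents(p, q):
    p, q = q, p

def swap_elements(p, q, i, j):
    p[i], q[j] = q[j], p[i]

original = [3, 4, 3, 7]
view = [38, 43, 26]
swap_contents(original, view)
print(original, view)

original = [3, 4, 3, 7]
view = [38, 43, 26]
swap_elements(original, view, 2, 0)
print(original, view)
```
[3, 4, 3, 7] [38, 43, 26]
[3, 4, 38, 7] [3, 43, 26]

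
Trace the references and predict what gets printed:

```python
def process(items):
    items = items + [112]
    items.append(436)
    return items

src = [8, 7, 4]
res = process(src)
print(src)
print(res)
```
[8, 7, 4]
[8, 7, 4, 112, 436]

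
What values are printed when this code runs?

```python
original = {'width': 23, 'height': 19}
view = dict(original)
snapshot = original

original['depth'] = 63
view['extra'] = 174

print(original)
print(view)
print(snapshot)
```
{'width': 23, 'height': 19, 'depth': 63}
{'width': 23, 'height': 19, 'extra': 174}
{'width': 23, 'height': 19, 'depth': 63}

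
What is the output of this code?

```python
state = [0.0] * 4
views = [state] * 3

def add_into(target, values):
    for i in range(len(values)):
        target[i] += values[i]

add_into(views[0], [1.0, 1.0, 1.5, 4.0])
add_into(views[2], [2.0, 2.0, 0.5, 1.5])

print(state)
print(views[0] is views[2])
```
[3.0, 3.0, 2.0, 5.5]
True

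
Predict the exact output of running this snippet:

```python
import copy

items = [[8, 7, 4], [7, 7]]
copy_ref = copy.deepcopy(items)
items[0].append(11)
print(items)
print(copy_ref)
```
[[8, 7, 4, 11], [7, 7]]
[[8, 7, 4], [7, 7]]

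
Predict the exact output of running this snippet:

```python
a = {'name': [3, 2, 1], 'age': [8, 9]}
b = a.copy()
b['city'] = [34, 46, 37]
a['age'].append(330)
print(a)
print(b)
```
{'name': [3, 2, 1], 'age': [8, 9, 330]}
{'name': [3, 2, 1], 'age': [8, 9, 330], 'city': [34, 46, 37]}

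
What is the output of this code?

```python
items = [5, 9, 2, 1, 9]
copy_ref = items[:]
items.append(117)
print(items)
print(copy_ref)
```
[5, 9, 2, 1, 9, 117]
[5, 9, 2, 1, 9]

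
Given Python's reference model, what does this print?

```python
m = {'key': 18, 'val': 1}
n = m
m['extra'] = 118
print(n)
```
{'key': 18, 'val': 1, 'extra': 118}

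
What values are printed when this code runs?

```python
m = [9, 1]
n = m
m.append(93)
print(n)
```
[9, 1, 93]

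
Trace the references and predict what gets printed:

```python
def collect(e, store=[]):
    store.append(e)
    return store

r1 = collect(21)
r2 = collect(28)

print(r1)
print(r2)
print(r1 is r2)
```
[21, 28]
[21, 28]
True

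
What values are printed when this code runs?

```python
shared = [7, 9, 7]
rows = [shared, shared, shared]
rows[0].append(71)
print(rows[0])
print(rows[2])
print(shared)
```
[7, 9, 7, 71]
[7, 9, 7, 71]
[7, 9, 7, 71]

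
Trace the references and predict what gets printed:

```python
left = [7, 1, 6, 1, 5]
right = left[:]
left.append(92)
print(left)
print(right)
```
[7, 1, 6, 1, 5, 92]
[7, 1, 6, 1, 5]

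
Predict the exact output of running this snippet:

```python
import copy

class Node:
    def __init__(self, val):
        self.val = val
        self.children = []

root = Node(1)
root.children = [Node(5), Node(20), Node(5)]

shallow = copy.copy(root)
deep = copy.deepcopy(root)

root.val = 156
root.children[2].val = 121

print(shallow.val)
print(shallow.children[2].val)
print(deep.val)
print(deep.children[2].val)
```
1
121
1
5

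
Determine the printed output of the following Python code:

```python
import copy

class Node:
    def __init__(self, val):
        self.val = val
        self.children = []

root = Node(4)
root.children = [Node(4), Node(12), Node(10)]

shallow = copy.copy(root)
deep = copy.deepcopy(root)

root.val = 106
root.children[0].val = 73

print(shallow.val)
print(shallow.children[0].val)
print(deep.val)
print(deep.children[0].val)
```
4
73
4
4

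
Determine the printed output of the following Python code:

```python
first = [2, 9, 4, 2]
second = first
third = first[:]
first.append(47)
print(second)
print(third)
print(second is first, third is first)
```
[2, 9, 4, 2, 47]
[2, 9, 4, 2]
True False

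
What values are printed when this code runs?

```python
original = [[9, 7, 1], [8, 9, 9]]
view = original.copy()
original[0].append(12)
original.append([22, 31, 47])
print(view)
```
[[9, 7, 1, 12], [8, 9, 9]]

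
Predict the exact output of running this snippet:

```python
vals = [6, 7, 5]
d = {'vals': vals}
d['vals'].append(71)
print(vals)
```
[6, 7, 5, 71]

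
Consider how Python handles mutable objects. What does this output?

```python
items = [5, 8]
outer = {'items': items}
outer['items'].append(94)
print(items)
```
[5, 8, 94]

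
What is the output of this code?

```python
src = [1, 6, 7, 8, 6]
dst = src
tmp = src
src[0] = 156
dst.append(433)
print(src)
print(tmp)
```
[156, 6, 7, 8, 6, 433]
[156, 6, 7, 8, 6, 433]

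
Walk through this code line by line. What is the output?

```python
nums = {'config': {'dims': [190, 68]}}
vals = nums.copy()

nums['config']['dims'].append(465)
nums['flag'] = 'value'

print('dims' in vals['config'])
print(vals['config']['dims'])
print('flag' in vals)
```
True
[190, 68, 465]
False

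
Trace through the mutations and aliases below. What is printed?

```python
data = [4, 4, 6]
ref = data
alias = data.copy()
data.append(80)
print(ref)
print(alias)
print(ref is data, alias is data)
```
[4, 4, 6, 80]
[4, 4, 6]
True False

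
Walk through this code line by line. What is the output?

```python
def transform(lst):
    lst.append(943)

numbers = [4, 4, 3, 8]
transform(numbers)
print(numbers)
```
[4, 4, 3, 8, 943]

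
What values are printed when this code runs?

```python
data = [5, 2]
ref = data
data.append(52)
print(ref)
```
[5, 2, 52]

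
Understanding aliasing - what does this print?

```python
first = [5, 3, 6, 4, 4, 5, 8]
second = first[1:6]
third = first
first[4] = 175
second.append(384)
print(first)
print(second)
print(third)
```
[5, 3, 6, 4, 175, 5, 8]
[3, 6, 4, 4, 5, 384]
[5, 3, 6, 4, 175, 5, 8]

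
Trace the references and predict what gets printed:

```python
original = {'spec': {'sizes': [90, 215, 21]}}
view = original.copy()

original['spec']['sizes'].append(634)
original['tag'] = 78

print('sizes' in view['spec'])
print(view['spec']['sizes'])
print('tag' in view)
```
True
[90, 215, 21, 634]
False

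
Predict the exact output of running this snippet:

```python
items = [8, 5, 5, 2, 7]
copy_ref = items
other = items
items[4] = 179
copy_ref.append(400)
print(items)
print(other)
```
[8, 5, 5, 2, 179, 400]
[8, 5, 5, 2, 179, 400]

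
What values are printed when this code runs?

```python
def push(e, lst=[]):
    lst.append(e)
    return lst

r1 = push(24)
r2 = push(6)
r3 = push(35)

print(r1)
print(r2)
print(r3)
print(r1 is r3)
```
[24, 6, 35]
[24, 6, 35]
[24, 6, 35]
True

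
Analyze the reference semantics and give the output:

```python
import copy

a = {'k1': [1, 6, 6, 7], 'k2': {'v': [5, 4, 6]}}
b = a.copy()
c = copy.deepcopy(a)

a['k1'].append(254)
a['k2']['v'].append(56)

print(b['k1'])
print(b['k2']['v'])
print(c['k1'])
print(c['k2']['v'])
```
[1, 6, 6, 7, 254]
[5, 4, 6, 56]
[1, 6, 6, 7]
[5, 4, 6]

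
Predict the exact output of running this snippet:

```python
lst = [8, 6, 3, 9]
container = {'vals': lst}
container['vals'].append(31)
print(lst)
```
[8, 6, 3, 9, 31]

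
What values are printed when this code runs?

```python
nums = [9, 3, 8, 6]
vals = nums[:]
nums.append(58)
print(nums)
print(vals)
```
[9, 3, 8, 6, 58]
[9, 3, 8, 6]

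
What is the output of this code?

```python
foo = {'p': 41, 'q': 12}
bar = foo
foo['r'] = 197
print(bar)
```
{'p': 41, 'q': 12, 'r': 197}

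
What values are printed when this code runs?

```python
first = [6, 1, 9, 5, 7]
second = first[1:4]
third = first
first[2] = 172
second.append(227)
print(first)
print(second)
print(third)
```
[6, 1, 172, 5, 7]
[1, 9, 5, 227]
[6, 1, 172, 5, 7]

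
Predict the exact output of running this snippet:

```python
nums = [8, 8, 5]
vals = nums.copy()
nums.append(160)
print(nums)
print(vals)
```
[8, 8, 5, 160]
[8, 8, 5]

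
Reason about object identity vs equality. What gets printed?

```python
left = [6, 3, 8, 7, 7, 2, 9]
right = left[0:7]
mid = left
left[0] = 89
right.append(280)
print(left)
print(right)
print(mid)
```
[89, 3, 8, 7, 7, 2, 9]
[6, 3, 8, 7, 7, 2, 9, 280]
[89, 3, 8, 7, 7, 2, 9]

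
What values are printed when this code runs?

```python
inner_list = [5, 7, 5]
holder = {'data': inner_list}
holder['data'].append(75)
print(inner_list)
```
[5, 7, 5, 75]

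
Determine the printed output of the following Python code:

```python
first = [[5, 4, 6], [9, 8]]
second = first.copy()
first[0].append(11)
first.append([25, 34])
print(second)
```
[[5, 4, 6, 11], [9, 8]]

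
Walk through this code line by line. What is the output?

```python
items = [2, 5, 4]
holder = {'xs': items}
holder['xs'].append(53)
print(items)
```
[2, 5, 4, 53]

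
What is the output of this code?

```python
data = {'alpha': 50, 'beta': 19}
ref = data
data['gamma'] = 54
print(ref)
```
{'alpha': 50, 'beta': 19, 'gamma': 54}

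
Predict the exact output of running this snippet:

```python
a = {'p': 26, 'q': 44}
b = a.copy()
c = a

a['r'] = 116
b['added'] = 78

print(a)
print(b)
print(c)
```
{'p': 26, 'q': 44, 'r': 116}
{'p': 26, 'q': 44, 'added': 78}
{'p': 26, 'q': 44, 'r': 116}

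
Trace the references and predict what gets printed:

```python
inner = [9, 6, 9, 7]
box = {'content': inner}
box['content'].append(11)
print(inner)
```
[9, 6, 9, 7, 11]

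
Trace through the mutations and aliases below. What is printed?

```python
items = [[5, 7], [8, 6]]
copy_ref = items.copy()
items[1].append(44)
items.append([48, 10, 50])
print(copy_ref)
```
[[5, 7], [8, 6, 44]]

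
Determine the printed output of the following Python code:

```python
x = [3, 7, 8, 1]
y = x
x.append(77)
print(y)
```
[3, 7, 8, 1, 77]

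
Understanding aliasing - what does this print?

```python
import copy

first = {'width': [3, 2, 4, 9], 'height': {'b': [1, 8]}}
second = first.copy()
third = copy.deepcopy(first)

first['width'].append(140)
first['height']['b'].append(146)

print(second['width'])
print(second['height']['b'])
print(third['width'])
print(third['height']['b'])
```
[3, 2, 4, 9, 140]
[1, 8, 146]
[3, 2, 4, 9]
[1, 8]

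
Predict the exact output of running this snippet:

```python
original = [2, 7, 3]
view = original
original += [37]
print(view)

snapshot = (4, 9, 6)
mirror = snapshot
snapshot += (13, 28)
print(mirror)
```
[2, 7, 3, 37]
(4, 9, 6)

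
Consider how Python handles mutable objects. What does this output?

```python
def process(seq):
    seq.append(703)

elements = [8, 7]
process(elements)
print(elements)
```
[8, 7, 703]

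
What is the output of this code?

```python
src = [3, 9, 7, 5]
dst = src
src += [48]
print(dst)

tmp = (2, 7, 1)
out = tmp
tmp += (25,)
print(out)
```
[3, 9, 7, 5, 48]
(2, 7, 1)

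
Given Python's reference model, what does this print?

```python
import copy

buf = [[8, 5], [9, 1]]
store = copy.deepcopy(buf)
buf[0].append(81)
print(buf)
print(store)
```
[[8, 5, 81], [9, 1]]
[[8, 5], [9, 1]]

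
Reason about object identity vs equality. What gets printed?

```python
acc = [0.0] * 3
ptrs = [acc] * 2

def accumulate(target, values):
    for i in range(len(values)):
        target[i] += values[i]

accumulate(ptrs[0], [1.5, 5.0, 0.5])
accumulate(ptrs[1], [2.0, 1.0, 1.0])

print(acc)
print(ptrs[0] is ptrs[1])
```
[3.5, 6.0, 1.5]
True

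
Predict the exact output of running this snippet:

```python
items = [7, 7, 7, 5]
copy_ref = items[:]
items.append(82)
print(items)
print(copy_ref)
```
[7, 7, 7, 5, 82]
[7, 7, 7, 5]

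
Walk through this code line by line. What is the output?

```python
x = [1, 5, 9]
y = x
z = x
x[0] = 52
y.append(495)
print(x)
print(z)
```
[52, 5, 9, 495]
[52, 5, 9, 495]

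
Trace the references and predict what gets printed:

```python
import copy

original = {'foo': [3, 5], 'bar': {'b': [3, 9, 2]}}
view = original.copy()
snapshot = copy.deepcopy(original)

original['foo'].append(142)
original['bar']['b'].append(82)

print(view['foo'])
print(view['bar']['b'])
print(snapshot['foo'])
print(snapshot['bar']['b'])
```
[3, 5, 142]
[3, 9, 2, 82]
[3, 5]
[3, 9, 2]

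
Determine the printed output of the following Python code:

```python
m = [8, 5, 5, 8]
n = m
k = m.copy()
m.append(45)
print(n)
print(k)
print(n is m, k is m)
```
[8, 5, 5, 8, 45]
[8, 5, 5, 8]
True False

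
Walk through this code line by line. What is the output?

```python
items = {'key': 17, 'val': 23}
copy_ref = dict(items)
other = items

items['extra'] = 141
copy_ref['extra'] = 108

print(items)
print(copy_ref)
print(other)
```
{'key': 17, 'val': 23, 'extra': 141}
{'key': 17, 'val': 23, 'extra': 108}
{'key': 17, 'val': 23, 'extra': 141}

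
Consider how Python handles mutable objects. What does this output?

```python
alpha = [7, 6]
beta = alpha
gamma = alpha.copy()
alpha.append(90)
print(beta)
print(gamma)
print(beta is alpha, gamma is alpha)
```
[7, 6, 90]
[7, 6]
True False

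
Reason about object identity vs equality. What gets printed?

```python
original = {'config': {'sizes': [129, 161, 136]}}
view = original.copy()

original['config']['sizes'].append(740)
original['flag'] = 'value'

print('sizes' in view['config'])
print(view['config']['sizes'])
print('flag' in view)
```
True
[129, 161, 136, 740]
False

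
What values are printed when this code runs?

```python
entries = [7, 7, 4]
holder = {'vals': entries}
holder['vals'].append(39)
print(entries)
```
[7, 7, 4, 39]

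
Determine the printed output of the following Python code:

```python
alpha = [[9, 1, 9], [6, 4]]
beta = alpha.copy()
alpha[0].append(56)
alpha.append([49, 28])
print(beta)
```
[[9, 1, 9, 56], [6, 4]]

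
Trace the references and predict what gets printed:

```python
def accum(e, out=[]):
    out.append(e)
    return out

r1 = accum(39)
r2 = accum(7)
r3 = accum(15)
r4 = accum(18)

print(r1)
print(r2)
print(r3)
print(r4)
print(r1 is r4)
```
[39, 7, 15, 18]
[39, 7, 15, 18]
[39, 7, 15, 18]
[39, 7, 15, 18]
True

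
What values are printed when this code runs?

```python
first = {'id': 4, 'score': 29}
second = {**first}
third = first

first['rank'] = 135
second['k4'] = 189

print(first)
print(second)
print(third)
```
{'id': 4, 'score': 29, 'rank': 135}
{'id': 4, 'score': 29, 'k4': 189}
{'id': 4, 'score': 29, 'rank': 135}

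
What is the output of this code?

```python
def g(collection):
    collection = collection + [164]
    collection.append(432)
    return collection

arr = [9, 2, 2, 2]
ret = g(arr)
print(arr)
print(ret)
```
[9, 2, 2, 2]
[9, 2, 2, 2, 164, 432]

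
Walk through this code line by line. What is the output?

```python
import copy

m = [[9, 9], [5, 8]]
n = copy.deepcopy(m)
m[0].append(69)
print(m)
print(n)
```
[[9, 9, 69], [5, 8]]
[[9, 9], [5, 8]]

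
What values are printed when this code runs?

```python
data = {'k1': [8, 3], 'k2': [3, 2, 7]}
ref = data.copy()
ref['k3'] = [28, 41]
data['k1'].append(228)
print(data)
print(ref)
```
{'k1': [8, 3, 228], 'k2': [3, 2, 7]}
{'k1': [8, 3, 228], 'k2': [3, 2, 7], 'k3': [28, 41]}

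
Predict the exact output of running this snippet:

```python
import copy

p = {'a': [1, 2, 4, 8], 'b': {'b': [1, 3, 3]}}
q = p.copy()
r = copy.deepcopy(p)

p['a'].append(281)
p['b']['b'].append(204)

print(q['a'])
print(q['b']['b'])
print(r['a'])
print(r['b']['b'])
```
[1, 2, 4, 8, 281]
[1, 3, 3, 204]
[1, 2, 4, 8]
[1, 3, 3]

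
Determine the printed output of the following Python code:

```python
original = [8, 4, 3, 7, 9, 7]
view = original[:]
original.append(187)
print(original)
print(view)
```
[8, 4, 3, 7, 9, 7, 187]
[8, 4, 3, 7, 9, 7]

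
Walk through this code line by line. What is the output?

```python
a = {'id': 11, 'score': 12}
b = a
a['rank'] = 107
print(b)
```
{'id': 11, 'score': 12, 'rank': 107}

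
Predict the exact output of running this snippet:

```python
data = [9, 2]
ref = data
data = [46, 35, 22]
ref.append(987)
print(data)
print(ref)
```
[46, 35, 22]
[9, 2, 987]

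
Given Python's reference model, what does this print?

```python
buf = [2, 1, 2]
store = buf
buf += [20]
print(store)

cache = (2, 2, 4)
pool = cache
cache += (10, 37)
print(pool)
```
[2, 1, 2, 20]
(2, 2, 4)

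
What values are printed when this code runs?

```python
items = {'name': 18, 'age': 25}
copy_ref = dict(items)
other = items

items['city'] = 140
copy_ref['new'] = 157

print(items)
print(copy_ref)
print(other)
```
{'name': 18, 'age': 25, 'city': 140}
{'name': 18, 'age': 25, 'new': 157}
{'name': 18, 'age': 25, 'city': 140}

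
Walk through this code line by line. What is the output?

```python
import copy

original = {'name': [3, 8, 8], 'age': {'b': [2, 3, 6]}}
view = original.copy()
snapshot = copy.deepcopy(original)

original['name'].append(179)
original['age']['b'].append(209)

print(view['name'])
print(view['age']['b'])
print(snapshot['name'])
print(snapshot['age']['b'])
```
[3, 8, 8, 179]
[2, 3, 6, 209]
[3, 8, 8]
[2, 3, 6]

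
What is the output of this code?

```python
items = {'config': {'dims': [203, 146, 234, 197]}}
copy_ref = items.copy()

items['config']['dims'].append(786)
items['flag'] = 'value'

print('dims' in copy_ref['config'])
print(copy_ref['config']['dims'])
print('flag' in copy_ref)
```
True
[203, 146, 234, 197, 786]
False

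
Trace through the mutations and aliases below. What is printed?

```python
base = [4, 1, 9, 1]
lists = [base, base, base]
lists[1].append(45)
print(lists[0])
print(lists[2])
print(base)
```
[4, 1, 9, 1, 45]
[4, 1, 9, 1, 45]
[4, 1, 9, 1, 45]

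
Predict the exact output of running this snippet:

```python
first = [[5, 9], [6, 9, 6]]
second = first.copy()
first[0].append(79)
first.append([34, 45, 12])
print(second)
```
[[5, 9, 79], [6, 9, 6]]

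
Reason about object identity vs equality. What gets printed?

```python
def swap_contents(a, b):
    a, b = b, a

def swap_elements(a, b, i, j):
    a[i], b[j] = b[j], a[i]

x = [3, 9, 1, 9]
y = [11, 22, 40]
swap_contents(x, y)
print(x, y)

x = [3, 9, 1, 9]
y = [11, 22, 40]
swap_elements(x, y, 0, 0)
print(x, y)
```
[3, 9, 1, 9] [11, 22, 40]
[11, 9, 1, 9] [3, 22, 40]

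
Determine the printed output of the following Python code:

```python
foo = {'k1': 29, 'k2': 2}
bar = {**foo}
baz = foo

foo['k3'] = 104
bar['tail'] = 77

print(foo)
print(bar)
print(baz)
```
{'k1': 29, 'k2': 2, 'k3': 104}
{'k1': 29, 'k2': 2, 'tail': 77}
{'k1': 29, 'k2': 2, 'k3': 104}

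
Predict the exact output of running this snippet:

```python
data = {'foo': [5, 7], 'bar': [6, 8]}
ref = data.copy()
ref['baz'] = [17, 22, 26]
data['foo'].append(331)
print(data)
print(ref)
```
{'foo': [5, 7, 331], 'bar': [6, 8]}
{'foo': [5, 7, 331], 'bar': [6, 8], 'baz': [17, 22, 26]}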